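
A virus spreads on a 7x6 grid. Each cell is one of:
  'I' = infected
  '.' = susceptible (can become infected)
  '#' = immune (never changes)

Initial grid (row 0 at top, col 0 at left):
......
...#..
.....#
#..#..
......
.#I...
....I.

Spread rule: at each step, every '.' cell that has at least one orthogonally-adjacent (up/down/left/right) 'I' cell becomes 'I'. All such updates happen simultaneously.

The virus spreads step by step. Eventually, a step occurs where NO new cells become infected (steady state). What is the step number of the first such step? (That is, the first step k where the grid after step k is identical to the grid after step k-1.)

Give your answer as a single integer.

Answer: 8

Derivation:
Step 0 (initial): 2 infected
Step 1: +6 new -> 8 infected
Step 2: +6 new -> 14 infected
Step 3: +6 new -> 20 infected
Step 4: +6 new -> 26 infected
Step 5: +4 new -> 30 infected
Step 6: +5 new -> 35 infected
Step 7: +2 new -> 37 infected
Step 8: +0 new -> 37 infected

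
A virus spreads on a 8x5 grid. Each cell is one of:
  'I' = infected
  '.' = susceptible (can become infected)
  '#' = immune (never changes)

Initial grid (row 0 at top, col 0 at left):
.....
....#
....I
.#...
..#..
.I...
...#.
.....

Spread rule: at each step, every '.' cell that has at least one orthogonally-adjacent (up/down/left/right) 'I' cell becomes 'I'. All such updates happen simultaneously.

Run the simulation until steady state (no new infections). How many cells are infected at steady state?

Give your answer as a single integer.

Step 0 (initial): 2 infected
Step 1: +6 new -> 8 infected
Step 2: +9 new -> 17 infected
Step 3: +9 new -> 26 infected
Step 4: +6 new -> 32 infected
Step 5: +3 new -> 35 infected
Step 6: +1 new -> 36 infected
Step 7: +0 new -> 36 infected

Answer: 36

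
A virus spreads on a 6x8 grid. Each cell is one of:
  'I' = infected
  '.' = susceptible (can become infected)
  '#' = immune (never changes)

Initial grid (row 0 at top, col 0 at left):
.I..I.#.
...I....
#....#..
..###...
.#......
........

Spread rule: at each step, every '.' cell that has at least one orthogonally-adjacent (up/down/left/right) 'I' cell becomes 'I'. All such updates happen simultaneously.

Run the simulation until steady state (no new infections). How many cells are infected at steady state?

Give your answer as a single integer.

Step 0 (initial): 3 infected
Step 1: +8 new -> 11 infected
Step 2: +5 new -> 16 infected
Step 3: +2 new -> 18 infected
Step 4: +3 new -> 21 infected
Step 5: +4 new -> 25 infected
Step 6: +4 new -> 29 infected
Step 7: +4 new -> 33 infected
Step 8: +4 new -> 37 infected
Step 9: +4 new -> 41 infected
Step 10: +0 new -> 41 infected

Answer: 41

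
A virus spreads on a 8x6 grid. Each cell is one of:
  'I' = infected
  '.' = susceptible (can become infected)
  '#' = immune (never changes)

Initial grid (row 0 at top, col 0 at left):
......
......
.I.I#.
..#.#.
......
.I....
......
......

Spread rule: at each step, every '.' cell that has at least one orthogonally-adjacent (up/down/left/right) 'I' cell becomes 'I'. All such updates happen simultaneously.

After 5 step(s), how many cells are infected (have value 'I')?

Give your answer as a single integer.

Step 0 (initial): 3 infected
Step 1: +10 new -> 13 infected
Step 2: +13 new -> 26 infected
Step 3: +9 new -> 35 infected
Step 4: +6 new -> 41 infected
Step 5: +3 new -> 44 infected

Answer: 44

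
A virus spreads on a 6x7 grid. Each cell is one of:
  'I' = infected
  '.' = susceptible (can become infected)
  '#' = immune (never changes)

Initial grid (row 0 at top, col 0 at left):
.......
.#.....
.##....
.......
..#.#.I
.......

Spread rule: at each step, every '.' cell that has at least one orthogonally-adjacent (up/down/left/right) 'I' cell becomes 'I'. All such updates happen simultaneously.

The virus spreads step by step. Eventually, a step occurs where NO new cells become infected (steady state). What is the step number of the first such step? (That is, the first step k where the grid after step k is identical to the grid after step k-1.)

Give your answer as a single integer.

Step 0 (initial): 1 infected
Step 1: +3 new -> 4 infected
Step 2: +3 new -> 7 infected
Step 3: +4 new -> 11 infected
Step 4: +5 new -> 16 infected
Step 5: +6 new -> 22 infected
Step 6: +4 new -> 26 infected
Step 7: +5 new -> 31 infected
Step 8: +3 new -> 34 infected
Step 9: +2 new -> 36 infected
Step 10: +1 new -> 37 infected
Step 11: +0 new -> 37 infected

Answer: 11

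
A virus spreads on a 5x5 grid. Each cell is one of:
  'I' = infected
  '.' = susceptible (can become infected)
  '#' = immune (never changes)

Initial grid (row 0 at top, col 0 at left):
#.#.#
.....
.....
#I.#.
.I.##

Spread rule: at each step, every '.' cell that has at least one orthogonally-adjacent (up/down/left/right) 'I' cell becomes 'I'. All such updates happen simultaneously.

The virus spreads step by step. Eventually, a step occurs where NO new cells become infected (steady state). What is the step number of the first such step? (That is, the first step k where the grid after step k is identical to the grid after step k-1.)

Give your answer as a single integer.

Step 0 (initial): 2 infected
Step 1: +4 new -> 6 infected
Step 2: +3 new -> 9 infected
Step 3: +4 new -> 13 infected
Step 4: +2 new -> 15 infected
Step 5: +3 new -> 18 infected
Step 6: +0 new -> 18 infected

Answer: 6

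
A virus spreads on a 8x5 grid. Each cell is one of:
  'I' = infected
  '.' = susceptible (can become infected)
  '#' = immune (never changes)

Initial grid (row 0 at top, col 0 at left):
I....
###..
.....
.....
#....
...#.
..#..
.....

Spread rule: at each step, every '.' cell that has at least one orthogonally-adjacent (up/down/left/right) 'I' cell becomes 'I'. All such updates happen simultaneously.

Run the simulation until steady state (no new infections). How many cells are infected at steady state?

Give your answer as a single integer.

Answer: 34

Derivation:
Step 0 (initial): 1 infected
Step 1: +1 new -> 2 infected
Step 2: +1 new -> 3 infected
Step 3: +1 new -> 4 infected
Step 4: +2 new -> 6 infected
Step 5: +2 new -> 8 infected
Step 6: +3 new -> 11 infected
Step 7: +4 new -> 15 infected
Step 8: +4 new -> 19 infected
Step 9: +4 new -> 23 infected
Step 10: +2 new -> 25 infected
Step 11: +4 new -> 29 infected
Step 12: +3 new -> 32 infected
Step 13: +2 new -> 34 infected
Step 14: +0 new -> 34 infected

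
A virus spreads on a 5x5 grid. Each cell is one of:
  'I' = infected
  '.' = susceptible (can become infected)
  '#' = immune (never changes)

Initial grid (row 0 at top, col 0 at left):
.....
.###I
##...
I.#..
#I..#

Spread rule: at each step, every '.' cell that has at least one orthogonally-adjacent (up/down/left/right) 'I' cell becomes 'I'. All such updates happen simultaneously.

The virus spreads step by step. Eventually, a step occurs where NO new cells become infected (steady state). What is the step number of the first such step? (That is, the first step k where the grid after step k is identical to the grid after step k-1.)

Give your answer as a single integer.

Step 0 (initial): 3 infected
Step 1: +4 new -> 7 infected
Step 2: +4 new -> 11 infected
Step 3: +3 new -> 14 infected
Step 4: +1 new -> 15 infected
Step 5: +1 new -> 16 infected
Step 6: +1 new -> 17 infected
Step 7: +0 new -> 17 infected

Answer: 7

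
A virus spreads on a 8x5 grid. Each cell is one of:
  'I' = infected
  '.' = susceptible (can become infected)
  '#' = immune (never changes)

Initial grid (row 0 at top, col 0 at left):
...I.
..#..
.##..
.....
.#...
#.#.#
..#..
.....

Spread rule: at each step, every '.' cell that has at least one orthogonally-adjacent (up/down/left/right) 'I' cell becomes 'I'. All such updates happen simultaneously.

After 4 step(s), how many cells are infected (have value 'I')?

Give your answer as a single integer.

Answer: 15

Derivation:
Step 0 (initial): 1 infected
Step 1: +3 new -> 4 infected
Step 2: +3 new -> 7 infected
Step 3: +4 new -> 11 infected
Step 4: +4 new -> 15 infected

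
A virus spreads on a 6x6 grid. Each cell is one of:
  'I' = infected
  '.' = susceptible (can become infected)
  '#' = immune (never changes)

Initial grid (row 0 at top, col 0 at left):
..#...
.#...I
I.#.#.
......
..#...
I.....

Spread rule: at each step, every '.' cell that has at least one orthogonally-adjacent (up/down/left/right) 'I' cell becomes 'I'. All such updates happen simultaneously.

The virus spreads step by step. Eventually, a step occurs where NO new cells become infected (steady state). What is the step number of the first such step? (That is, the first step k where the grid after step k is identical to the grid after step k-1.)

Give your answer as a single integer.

Answer: 5

Derivation:
Step 0 (initial): 3 infected
Step 1: +8 new -> 11 infected
Step 2: +7 new -> 18 infected
Step 3: +8 new -> 26 infected
Step 4: +5 new -> 31 infected
Step 5: +0 new -> 31 infected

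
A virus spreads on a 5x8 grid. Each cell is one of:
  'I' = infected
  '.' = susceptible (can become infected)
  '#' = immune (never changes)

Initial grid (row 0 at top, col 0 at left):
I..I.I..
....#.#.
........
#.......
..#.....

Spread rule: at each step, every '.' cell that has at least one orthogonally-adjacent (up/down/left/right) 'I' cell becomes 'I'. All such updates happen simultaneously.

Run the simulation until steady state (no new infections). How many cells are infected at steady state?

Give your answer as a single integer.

Answer: 36

Derivation:
Step 0 (initial): 3 infected
Step 1: +7 new -> 10 infected
Step 2: +6 new -> 16 infected
Step 3: +7 new -> 23 infected
Step 4: +7 new -> 30 infected
Step 5: +4 new -> 34 infected
Step 6: +2 new -> 36 infected
Step 7: +0 new -> 36 infected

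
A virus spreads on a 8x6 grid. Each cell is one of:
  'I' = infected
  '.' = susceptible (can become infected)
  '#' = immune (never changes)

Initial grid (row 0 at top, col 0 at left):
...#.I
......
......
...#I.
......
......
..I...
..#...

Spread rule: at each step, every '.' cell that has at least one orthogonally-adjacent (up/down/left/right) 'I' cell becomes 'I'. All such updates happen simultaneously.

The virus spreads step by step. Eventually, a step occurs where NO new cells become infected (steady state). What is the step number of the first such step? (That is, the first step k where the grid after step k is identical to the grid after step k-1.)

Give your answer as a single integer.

Step 0 (initial): 3 infected
Step 1: +8 new -> 11 infected
Step 2: +13 new -> 24 infected
Step 3: +9 new -> 33 infected
Step 4: +5 new -> 38 infected
Step 5: +4 new -> 42 infected
Step 6: +2 new -> 44 infected
Step 7: +1 new -> 45 infected
Step 8: +0 new -> 45 infected

Answer: 8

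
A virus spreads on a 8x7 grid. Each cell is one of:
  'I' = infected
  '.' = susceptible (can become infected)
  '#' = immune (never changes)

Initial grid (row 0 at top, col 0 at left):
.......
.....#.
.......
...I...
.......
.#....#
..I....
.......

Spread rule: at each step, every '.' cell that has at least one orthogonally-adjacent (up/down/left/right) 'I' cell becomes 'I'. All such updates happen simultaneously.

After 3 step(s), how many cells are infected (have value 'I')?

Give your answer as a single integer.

Answer: 36

Derivation:
Step 0 (initial): 2 infected
Step 1: +8 new -> 10 infected
Step 2: +12 new -> 22 infected
Step 3: +14 new -> 36 infected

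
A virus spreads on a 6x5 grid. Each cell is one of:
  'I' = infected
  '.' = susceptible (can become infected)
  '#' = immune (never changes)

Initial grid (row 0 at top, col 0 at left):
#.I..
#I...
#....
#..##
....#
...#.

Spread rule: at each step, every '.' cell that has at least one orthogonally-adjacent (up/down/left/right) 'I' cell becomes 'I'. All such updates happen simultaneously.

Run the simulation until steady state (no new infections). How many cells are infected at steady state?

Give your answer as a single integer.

Step 0 (initial): 2 infected
Step 1: +4 new -> 6 infected
Step 2: +4 new -> 10 infected
Step 3: +4 new -> 14 infected
Step 4: +4 new -> 18 infected
Step 5: +3 new -> 21 infected
Step 6: +0 new -> 21 infected

Answer: 21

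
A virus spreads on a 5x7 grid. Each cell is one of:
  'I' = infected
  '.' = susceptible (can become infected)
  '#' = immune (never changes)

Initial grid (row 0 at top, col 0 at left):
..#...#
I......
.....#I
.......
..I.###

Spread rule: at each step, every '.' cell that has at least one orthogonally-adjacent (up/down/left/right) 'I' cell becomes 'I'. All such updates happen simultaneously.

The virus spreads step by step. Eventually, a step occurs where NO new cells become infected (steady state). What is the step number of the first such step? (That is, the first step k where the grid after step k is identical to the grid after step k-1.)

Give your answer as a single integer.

Step 0 (initial): 3 infected
Step 1: +8 new -> 11 infected
Step 2: +10 new -> 21 infected
Step 3: +5 new -> 26 infected
Step 4: +3 new -> 29 infected
Step 5: +0 new -> 29 infected

Answer: 5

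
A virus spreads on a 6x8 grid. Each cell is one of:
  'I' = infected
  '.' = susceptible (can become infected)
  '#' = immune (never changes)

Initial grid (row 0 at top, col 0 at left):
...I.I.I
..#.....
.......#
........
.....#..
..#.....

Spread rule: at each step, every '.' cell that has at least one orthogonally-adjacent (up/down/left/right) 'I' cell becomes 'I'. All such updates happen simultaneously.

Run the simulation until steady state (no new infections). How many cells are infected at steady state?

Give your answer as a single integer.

Answer: 44

Derivation:
Step 0 (initial): 3 infected
Step 1: +6 new -> 9 infected
Step 2: +5 new -> 14 infected
Step 3: +7 new -> 21 infected
Step 4: +6 new -> 27 infected
Step 5: +7 new -> 34 infected
Step 6: +5 new -> 39 infected
Step 7: +4 new -> 43 infected
Step 8: +1 new -> 44 infected
Step 9: +0 new -> 44 infected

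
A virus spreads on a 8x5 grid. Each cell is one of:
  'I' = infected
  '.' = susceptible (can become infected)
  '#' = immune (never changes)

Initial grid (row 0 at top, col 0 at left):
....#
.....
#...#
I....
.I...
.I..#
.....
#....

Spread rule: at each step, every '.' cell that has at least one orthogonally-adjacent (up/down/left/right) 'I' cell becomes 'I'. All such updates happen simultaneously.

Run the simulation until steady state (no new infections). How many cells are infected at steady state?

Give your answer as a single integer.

Answer: 35

Derivation:
Step 0 (initial): 3 infected
Step 1: +6 new -> 9 infected
Step 2: +7 new -> 16 infected
Step 3: +6 new -> 22 infected
Step 4: +7 new -> 29 infected
Step 5: +4 new -> 33 infected
Step 6: +2 new -> 35 infected
Step 7: +0 new -> 35 infected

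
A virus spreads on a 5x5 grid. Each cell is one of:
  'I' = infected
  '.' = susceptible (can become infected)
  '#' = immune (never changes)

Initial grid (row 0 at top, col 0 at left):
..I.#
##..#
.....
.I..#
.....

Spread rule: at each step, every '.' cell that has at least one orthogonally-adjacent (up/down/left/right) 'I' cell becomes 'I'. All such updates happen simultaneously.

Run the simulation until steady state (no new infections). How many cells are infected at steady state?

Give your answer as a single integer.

Step 0 (initial): 2 infected
Step 1: +7 new -> 9 infected
Step 2: +7 new -> 16 infected
Step 3: +2 new -> 18 infected
Step 4: +2 new -> 20 infected
Step 5: +0 new -> 20 infected

Answer: 20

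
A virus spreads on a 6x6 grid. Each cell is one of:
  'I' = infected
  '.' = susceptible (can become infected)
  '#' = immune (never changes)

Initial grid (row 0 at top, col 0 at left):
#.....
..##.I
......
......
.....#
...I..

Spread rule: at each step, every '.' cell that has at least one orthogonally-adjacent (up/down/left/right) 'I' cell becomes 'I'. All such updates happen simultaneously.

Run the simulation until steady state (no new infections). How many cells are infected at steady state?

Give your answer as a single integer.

Answer: 32

Derivation:
Step 0 (initial): 2 infected
Step 1: +6 new -> 8 infected
Step 2: +8 new -> 16 infected
Step 3: +6 new -> 22 infected
Step 4: +4 new -> 26 infected
Step 5: +3 new -> 29 infected
Step 6: +2 new -> 31 infected
Step 7: +1 new -> 32 infected
Step 8: +0 new -> 32 infected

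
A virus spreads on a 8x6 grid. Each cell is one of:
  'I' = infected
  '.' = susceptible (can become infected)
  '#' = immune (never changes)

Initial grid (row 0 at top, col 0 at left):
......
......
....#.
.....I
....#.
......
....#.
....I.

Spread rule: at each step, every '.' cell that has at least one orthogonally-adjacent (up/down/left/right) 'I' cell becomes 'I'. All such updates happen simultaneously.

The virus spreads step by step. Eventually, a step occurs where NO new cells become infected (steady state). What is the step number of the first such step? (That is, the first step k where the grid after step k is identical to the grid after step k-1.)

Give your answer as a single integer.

Step 0 (initial): 2 infected
Step 1: +5 new -> 7 infected
Step 2: +6 new -> 13 infected
Step 3: +9 new -> 22 infected
Step 4: +8 new -> 30 infected
Step 5: +7 new -> 37 infected
Step 6: +5 new -> 42 infected
Step 7: +2 new -> 44 infected
Step 8: +1 new -> 45 infected
Step 9: +0 new -> 45 infected

Answer: 9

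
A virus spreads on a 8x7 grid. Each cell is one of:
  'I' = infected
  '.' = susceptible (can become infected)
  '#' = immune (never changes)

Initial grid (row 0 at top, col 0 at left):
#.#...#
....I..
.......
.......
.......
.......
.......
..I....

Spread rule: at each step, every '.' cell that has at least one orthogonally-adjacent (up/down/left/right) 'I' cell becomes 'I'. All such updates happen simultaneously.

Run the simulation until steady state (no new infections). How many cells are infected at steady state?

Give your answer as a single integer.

Answer: 53

Derivation:
Step 0 (initial): 2 infected
Step 1: +7 new -> 9 infected
Step 2: +12 new -> 21 infected
Step 3: +12 new -> 33 infected
Step 4: +12 new -> 45 infected
Step 5: +6 new -> 51 infected
Step 6: +2 new -> 53 infected
Step 7: +0 new -> 53 infected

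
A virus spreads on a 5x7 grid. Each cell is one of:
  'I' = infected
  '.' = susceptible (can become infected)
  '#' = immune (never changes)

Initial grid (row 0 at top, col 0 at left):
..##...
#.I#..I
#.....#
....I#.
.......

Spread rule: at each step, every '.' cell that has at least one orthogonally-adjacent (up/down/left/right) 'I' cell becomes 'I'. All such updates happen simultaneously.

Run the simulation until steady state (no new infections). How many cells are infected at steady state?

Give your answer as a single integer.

Step 0 (initial): 3 infected
Step 1: +7 new -> 10 infected
Step 2: +9 new -> 19 infected
Step 3: +5 new -> 24 infected
Step 4: +3 new -> 27 infected
Step 5: +1 new -> 28 infected
Step 6: +0 new -> 28 infected

Answer: 28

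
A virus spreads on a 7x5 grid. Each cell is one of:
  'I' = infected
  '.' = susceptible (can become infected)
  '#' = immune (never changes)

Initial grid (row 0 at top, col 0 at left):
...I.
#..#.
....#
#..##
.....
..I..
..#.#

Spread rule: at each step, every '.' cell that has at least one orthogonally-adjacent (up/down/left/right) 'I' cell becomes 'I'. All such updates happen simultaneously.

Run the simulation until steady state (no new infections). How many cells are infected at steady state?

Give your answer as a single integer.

Answer: 27

Derivation:
Step 0 (initial): 2 infected
Step 1: +5 new -> 7 infected
Step 2: +10 new -> 17 infected
Step 3: +7 new -> 24 infected
Step 4: +2 new -> 26 infected
Step 5: +1 new -> 27 infected
Step 6: +0 new -> 27 infected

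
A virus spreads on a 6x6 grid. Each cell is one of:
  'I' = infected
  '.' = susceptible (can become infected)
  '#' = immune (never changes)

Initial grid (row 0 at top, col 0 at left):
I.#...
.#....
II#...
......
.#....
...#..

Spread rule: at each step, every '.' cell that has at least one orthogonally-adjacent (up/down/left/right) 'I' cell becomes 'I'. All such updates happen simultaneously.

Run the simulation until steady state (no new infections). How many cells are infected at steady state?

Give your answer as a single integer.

Answer: 31

Derivation:
Step 0 (initial): 3 infected
Step 1: +4 new -> 7 infected
Step 2: +2 new -> 9 infected
Step 3: +3 new -> 12 infected
Step 4: +5 new -> 17 infected
Step 5: +4 new -> 21 infected
Step 6: +6 new -> 27 infected
Step 7: +3 new -> 30 infected
Step 8: +1 new -> 31 infected
Step 9: +0 new -> 31 infected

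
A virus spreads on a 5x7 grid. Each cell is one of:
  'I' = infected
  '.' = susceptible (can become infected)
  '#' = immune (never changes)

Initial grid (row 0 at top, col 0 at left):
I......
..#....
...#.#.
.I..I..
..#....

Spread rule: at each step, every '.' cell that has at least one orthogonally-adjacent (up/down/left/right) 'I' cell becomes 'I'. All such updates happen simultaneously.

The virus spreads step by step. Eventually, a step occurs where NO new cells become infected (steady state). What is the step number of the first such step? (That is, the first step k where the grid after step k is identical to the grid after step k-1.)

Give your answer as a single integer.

Step 0 (initial): 3 infected
Step 1: +10 new -> 13 infected
Step 2: +9 new -> 22 infected
Step 3: +6 new -> 28 infected
Step 4: +2 new -> 30 infected
Step 5: +1 new -> 31 infected
Step 6: +0 new -> 31 infected

Answer: 6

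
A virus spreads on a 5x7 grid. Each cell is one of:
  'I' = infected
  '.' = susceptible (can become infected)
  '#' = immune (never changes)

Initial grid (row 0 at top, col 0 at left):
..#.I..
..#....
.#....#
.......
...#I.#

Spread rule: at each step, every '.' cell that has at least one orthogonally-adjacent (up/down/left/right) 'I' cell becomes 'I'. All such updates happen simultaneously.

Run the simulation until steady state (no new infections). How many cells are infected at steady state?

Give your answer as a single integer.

Step 0 (initial): 2 infected
Step 1: +5 new -> 7 infected
Step 2: +6 new -> 13 infected
Step 3: +5 new -> 18 infected
Step 4: +3 new -> 21 infected
Step 5: +2 new -> 23 infected
Step 6: +2 new -> 25 infected
Step 7: +1 new -> 26 infected
Step 8: +2 new -> 28 infected
Step 9: +1 new -> 29 infected
Step 10: +0 new -> 29 infected

Answer: 29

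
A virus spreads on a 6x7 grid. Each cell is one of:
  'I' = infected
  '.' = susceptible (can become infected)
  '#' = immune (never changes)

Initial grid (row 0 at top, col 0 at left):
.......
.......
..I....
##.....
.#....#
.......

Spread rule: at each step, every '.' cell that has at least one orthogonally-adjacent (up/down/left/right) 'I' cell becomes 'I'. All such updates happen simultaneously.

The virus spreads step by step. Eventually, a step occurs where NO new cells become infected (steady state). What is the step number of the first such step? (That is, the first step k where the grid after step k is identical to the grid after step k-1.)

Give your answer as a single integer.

Step 0 (initial): 1 infected
Step 1: +4 new -> 5 infected
Step 2: +7 new -> 12 infected
Step 3: +8 new -> 20 infected
Step 4: +8 new -> 28 infected
Step 5: +6 new -> 34 infected
Step 6: +3 new -> 37 infected
Step 7: +1 new -> 38 infected
Step 8: +0 new -> 38 infected

Answer: 8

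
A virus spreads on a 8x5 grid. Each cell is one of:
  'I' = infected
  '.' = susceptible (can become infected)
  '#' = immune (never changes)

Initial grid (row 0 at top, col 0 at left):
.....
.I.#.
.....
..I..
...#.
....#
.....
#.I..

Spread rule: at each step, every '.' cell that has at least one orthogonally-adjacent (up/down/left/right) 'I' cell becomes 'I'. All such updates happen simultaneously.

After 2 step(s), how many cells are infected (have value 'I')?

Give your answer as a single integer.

Answer: 25

Derivation:
Step 0 (initial): 3 infected
Step 1: +11 new -> 14 infected
Step 2: +11 new -> 25 infected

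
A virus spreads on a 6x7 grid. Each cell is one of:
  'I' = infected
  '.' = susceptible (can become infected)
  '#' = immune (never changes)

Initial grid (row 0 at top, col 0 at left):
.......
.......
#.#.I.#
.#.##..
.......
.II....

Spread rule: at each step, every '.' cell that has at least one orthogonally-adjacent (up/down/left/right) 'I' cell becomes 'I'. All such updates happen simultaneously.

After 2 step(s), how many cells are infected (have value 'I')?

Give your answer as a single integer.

Answer: 18

Derivation:
Step 0 (initial): 3 infected
Step 1: +7 new -> 10 infected
Step 2: +8 new -> 18 infected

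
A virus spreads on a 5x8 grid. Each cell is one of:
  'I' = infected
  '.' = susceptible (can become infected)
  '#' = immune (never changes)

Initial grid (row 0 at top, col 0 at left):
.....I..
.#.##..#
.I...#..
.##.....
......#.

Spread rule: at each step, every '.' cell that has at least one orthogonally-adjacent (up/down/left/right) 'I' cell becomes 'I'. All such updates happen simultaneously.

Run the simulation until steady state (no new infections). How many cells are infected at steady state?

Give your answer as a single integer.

Step 0 (initial): 2 infected
Step 1: +5 new -> 7 infected
Step 2: +7 new -> 14 infected
Step 3: +6 new -> 20 infected
Step 4: +6 new -> 26 infected
Step 5: +4 new -> 30 infected
Step 6: +2 new -> 32 infected
Step 7: +0 new -> 32 infected

Answer: 32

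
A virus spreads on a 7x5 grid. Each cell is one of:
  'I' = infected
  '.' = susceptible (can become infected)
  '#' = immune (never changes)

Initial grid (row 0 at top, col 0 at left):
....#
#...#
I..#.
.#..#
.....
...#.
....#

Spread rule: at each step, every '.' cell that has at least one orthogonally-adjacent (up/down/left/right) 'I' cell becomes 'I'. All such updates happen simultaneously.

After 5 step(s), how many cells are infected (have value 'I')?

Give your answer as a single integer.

Step 0 (initial): 1 infected
Step 1: +2 new -> 3 infected
Step 2: +3 new -> 6 infected
Step 3: +5 new -> 11 infected
Step 4: +7 new -> 18 infected
Step 5: +4 new -> 22 infected

Answer: 22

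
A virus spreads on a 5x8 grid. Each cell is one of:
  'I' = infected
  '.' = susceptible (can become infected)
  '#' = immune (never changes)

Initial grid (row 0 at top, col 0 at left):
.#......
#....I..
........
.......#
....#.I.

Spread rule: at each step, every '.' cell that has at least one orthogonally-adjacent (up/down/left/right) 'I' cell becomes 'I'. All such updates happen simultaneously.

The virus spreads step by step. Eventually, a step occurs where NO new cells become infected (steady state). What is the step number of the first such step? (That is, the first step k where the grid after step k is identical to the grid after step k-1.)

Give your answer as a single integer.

Step 0 (initial): 2 infected
Step 1: +7 new -> 9 infected
Step 2: +7 new -> 16 infected
Step 3: +6 new -> 22 infected
Step 4: +4 new -> 26 infected
Step 5: +3 new -> 29 infected
Step 6: +3 new -> 32 infected
Step 7: +2 new -> 34 infected
Step 8: +1 new -> 35 infected
Step 9: +0 new -> 35 infected

Answer: 9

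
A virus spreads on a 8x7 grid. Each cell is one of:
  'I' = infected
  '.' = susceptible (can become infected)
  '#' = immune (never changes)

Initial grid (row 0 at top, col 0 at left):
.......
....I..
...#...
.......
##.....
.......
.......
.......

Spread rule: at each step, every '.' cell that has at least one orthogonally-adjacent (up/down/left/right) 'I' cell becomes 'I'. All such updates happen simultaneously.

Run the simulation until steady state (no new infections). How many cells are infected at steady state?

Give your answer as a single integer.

Answer: 53

Derivation:
Step 0 (initial): 1 infected
Step 1: +4 new -> 5 infected
Step 2: +6 new -> 11 infected
Step 3: +8 new -> 19 infected
Step 4: +8 new -> 27 infected
Step 5: +8 new -> 35 infected
Step 6: +6 new -> 41 infected
Step 7: +5 new -> 46 infected
Step 8: +4 new -> 50 infected
Step 9: +2 new -> 52 infected
Step 10: +1 new -> 53 infected
Step 11: +0 new -> 53 infected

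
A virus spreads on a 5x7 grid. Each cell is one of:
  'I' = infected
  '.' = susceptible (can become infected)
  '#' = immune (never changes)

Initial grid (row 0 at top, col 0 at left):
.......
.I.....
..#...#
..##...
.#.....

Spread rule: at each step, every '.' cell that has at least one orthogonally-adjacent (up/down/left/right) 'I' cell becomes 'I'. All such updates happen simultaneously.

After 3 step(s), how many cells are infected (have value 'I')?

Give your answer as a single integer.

Answer: 14

Derivation:
Step 0 (initial): 1 infected
Step 1: +4 new -> 5 infected
Step 2: +5 new -> 10 infected
Step 3: +4 new -> 14 infected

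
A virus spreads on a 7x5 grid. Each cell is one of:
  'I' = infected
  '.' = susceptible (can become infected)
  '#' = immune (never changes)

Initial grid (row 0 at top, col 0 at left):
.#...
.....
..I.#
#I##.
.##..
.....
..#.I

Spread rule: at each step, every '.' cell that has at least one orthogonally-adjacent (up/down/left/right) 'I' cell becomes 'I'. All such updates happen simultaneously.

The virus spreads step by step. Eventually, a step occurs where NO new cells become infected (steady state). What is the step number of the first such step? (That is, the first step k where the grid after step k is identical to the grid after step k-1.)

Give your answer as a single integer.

Answer: 7

Derivation:
Step 0 (initial): 3 infected
Step 1: +5 new -> 8 infected
Step 2: +6 new -> 14 infected
Step 3: +6 new -> 20 infected
Step 4: +3 new -> 23 infected
Step 5: +2 new -> 25 infected
Step 6: +2 new -> 27 infected
Step 7: +0 new -> 27 infected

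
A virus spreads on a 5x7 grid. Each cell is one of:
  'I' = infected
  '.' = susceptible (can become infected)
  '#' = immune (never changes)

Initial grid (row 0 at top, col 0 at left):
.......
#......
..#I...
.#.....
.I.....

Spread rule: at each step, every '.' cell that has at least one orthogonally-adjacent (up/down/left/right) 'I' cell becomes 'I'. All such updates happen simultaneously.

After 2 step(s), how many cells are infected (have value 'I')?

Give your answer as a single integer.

Answer: 15

Derivation:
Step 0 (initial): 2 infected
Step 1: +5 new -> 7 infected
Step 2: +8 new -> 15 infected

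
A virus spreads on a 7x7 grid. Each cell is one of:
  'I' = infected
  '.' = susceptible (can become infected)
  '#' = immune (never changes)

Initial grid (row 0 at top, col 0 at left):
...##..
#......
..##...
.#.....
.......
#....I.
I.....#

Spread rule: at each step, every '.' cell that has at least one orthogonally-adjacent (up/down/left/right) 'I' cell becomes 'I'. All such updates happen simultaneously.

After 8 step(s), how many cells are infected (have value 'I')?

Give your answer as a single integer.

Step 0 (initial): 2 infected
Step 1: +5 new -> 7 infected
Step 2: +7 new -> 14 infected
Step 3: +7 new -> 21 infected
Step 4: +6 new -> 27 infected
Step 5: +5 new -> 32 infected
Step 6: +3 new -> 35 infected
Step 7: +2 new -> 37 infected
Step 8: +2 new -> 39 infected

Answer: 39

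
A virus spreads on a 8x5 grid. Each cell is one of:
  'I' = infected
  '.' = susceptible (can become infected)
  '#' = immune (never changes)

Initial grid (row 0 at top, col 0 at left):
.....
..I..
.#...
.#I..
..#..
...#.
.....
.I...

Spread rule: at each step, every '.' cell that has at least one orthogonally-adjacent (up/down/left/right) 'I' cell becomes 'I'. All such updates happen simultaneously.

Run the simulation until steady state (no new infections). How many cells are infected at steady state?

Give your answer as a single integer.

Step 0 (initial): 3 infected
Step 1: +8 new -> 11 infected
Step 2: +11 new -> 22 infected
Step 3: +10 new -> 32 infected
Step 4: +4 new -> 36 infected
Step 5: +0 new -> 36 infected

Answer: 36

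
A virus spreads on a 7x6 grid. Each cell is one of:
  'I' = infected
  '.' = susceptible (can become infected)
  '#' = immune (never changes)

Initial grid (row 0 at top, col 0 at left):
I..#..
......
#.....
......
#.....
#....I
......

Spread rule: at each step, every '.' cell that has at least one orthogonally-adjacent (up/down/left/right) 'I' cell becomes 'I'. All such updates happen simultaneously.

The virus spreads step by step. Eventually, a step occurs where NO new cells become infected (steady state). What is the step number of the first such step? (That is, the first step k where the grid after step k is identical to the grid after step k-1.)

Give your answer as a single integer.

Answer: 7

Derivation:
Step 0 (initial): 2 infected
Step 1: +5 new -> 7 infected
Step 2: +6 new -> 13 infected
Step 3: +7 new -> 20 infected
Step 4: +9 new -> 29 infected
Step 5: +7 new -> 36 infected
Step 6: +2 new -> 38 infected
Step 7: +0 new -> 38 infected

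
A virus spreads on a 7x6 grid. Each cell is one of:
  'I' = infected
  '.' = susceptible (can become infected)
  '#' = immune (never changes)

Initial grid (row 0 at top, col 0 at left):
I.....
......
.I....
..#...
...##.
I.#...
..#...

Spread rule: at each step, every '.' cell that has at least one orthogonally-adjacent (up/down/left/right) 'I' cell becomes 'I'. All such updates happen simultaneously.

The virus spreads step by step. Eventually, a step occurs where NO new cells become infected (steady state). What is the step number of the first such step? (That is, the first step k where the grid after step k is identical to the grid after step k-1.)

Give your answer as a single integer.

Answer: 11

Derivation:
Step 0 (initial): 3 infected
Step 1: +9 new -> 12 infected
Step 2: +6 new -> 18 infected
Step 3: +5 new -> 23 infected
Step 4: +4 new -> 27 infected
Step 5: +3 new -> 30 infected
Step 6: +1 new -> 31 infected
Step 7: +1 new -> 32 infected
Step 8: +2 new -> 34 infected
Step 9: +2 new -> 36 infected
Step 10: +1 new -> 37 infected
Step 11: +0 new -> 37 infected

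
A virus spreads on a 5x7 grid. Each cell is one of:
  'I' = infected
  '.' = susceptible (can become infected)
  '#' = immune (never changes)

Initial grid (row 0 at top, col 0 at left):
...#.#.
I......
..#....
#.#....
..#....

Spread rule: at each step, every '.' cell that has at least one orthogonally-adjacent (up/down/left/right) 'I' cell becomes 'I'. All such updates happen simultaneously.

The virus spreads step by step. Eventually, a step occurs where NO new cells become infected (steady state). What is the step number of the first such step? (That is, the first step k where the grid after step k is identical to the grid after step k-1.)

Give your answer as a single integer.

Step 0 (initial): 1 infected
Step 1: +3 new -> 4 infected
Step 2: +3 new -> 7 infected
Step 3: +3 new -> 10 infected
Step 4: +3 new -> 13 infected
Step 5: +5 new -> 18 infected
Step 6: +4 new -> 22 infected
Step 7: +4 new -> 26 infected
Step 8: +2 new -> 28 infected
Step 9: +1 new -> 29 infected
Step 10: +0 new -> 29 infected

Answer: 10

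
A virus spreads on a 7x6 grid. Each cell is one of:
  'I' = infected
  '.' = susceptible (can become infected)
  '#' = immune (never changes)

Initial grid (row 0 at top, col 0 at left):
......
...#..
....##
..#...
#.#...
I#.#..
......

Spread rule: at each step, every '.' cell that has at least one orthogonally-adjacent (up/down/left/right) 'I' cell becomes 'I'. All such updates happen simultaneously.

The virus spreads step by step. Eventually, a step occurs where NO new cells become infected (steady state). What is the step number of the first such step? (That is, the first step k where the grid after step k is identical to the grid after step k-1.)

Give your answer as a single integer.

Answer: 18

Derivation:
Step 0 (initial): 1 infected
Step 1: +1 new -> 2 infected
Step 2: +1 new -> 3 infected
Step 3: +1 new -> 4 infected
Step 4: +2 new -> 6 infected
Step 5: +1 new -> 7 infected
Step 6: +2 new -> 9 infected
Step 7: +2 new -> 11 infected
Step 8: +3 new -> 14 infected
Step 9: +2 new -> 16 infected
Step 10: +1 new -> 17 infected
Step 11: +1 new -> 18 infected
Step 12: +2 new -> 20 infected
Step 13: +4 new -> 24 infected
Step 14: +5 new -> 29 infected
Step 15: +2 new -> 31 infected
Step 16: +2 new -> 33 infected
Step 17: +1 new -> 34 infected
Step 18: +0 new -> 34 infected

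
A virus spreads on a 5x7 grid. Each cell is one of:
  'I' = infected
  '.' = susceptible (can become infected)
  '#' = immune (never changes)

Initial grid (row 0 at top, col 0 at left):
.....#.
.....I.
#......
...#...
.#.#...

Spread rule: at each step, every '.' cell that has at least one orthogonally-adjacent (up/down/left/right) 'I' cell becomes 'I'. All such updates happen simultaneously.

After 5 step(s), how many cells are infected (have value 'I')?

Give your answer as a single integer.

Step 0 (initial): 1 infected
Step 1: +3 new -> 4 infected
Step 2: +6 new -> 10 infected
Step 3: +6 new -> 16 infected
Step 4: +5 new -> 21 infected
Step 5: +4 new -> 25 infected

Answer: 25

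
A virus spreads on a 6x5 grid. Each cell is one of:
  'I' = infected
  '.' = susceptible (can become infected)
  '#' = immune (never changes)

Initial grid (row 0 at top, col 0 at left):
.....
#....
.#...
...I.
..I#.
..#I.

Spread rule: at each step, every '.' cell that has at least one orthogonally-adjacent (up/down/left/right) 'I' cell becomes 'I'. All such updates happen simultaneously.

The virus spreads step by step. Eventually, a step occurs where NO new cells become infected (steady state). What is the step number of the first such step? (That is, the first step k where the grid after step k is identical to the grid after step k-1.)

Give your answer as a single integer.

Step 0 (initial): 3 infected
Step 1: +5 new -> 8 infected
Step 2: +7 new -> 15 infected
Step 3: +5 new -> 20 infected
Step 4: +4 new -> 24 infected
Step 5: +1 new -> 25 infected
Step 6: +1 new -> 26 infected
Step 7: +0 new -> 26 infected

Answer: 7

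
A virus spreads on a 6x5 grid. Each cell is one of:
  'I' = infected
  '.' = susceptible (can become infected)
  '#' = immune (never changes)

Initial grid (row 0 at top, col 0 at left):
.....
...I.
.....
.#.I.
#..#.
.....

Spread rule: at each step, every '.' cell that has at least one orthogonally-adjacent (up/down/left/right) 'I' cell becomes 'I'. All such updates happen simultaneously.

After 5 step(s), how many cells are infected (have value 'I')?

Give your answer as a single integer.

Step 0 (initial): 2 infected
Step 1: +6 new -> 8 infected
Step 2: +7 new -> 15 infected
Step 3: +6 new -> 21 infected
Step 4: +4 new -> 25 infected
Step 5: +2 new -> 27 infected

Answer: 27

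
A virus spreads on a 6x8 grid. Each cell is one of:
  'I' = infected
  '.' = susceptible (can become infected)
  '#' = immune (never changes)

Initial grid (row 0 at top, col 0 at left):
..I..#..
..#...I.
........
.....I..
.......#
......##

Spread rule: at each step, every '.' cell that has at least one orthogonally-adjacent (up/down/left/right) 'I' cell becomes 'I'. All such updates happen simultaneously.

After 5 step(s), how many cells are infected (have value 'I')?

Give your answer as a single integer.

Step 0 (initial): 3 infected
Step 1: +10 new -> 13 infected
Step 2: +13 new -> 26 infected
Step 3: +6 new -> 32 infected
Step 4: +5 new -> 37 infected
Step 5: +3 new -> 40 infected

Answer: 40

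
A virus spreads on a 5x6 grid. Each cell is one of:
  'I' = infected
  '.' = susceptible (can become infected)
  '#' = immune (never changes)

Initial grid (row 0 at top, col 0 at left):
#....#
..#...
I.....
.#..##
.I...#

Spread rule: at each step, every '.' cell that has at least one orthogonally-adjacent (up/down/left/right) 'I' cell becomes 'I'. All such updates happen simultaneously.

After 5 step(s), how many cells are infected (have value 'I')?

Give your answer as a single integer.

Answer: 21

Derivation:
Step 0 (initial): 2 infected
Step 1: +5 new -> 7 infected
Step 2: +4 new -> 11 infected
Step 3: +4 new -> 15 infected
Step 4: +3 new -> 18 infected
Step 5: +3 new -> 21 infected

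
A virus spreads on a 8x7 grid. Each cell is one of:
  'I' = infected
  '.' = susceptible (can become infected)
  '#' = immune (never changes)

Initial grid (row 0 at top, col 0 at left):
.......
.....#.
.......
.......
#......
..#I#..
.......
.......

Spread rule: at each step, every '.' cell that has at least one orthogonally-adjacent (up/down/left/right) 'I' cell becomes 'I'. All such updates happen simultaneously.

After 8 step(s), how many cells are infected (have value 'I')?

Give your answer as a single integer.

Step 0 (initial): 1 infected
Step 1: +2 new -> 3 infected
Step 2: +6 new -> 9 infected
Step 3: +9 new -> 18 infected
Step 4: +12 new -> 30 infected
Step 5: +11 new -> 41 infected
Step 6: +5 new -> 46 infected
Step 7: +4 new -> 50 infected
Step 8: +2 new -> 52 infected

Answer: 52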